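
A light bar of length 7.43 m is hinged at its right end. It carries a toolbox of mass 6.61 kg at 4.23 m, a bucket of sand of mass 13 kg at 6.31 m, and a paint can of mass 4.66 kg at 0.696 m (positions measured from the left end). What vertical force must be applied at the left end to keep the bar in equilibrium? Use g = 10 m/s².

Sum moments about the right end (the unknown pivot reaction has zero arm there).
Toolbox: 6.61 × 10 = 66.1 N down at 4.23 m → arm 3.2 m, τ = 66.1 × 3.2 = 211.5 N·m counterclockwise.
Bucket of sand: 13 × 10 = 130 N down at 6.31 m → arm 1.12 m, τ = 130 × 1.12 = 145.6 N·m counterclockwise.
Paint can: 4.66 × 10 = 46.6 N down at 0.696 m → arm 6.734 m, τ = 46.6 × 6.734 = 313.8 N·m counterclockwise.
Net moment of the loads = 670.9 N·m counterclockwise.
The upward force F acts at the left end, arm 7.43 m, giving F × 7.43 clockwise.
Balancing moments: F × 7.43 = 670.9, giving F = 670.9 / 7.43 = 90.3 N.

F ≈ 90.3 N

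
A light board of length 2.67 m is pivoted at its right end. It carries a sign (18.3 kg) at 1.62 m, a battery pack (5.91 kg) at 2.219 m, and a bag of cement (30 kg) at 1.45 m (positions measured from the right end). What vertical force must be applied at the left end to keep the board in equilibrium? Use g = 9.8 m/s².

F ≈ 317 N

Choose the right end as the axis so the unknown pivot reaction has zero arm there.
Sign: 18.3 × 9.8 = 179.3 N down at 1.62 m → arm 1.62 m, τ = 179.3 × 1.62 = 290.5 N·m counterclockwise.
Battery pack: 5.91 × 9.8 = 57.92 N down at 2.219 m → arm 2.219 m, τ = 57.92 × 2.219 = 128.5 N·m counterclockwise.
Bag of cement: 30 × 9.8 = 294 N down at 1.45 m → arm 1.45 m, τ = 294 × 1.45 = 426.3 N·m counterclockwise.
Net moment of the loads = 845.3 N·m counterclockwise.
The upward force F acts at the left end, arm 2.67 m, giving F × 2.67 clockwise.
For rotational equilibrium, F × 2.67 = 845.3, so F = 845.3 / 2.67 = 317 N.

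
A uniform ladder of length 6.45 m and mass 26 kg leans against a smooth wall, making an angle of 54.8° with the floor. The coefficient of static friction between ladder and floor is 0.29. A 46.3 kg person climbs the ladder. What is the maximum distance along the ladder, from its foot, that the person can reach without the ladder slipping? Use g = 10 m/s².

d ≈ 2.33 m

Taking torques about the foot of the ladder:
Ladder weight 26×10 = 260 N acts at 3.225 m along the ladder; its horizontal arm is 3.225·cos54.8° = 1.859 m → τ = 483.3 N·m clockwise.
Person weight 46.3×10 = 463 N at distance d → arm d·cos54.8° → τ = 463·d·0.5764 clockwise.
Wall normal N at the top has arm L sinθ = 5.271 m counterclockwise, so Στ = 0 gives N·5.271 = 483.3 + 266.9·d.
ΣFy = 0 ⇒ N_floor = 723 N, so the maximum friction is μ_s·N_floor = 0.29×723 = 209.7 N. ΣFx = 0 ⇒ N_wall = f, so at the slipping point N = 209.7 N.
Substituting: 209.7×5.271 = 483.3 + 266.9·d ⇒ d = (1105 − 483.3) / 266.9 = 2.33 m.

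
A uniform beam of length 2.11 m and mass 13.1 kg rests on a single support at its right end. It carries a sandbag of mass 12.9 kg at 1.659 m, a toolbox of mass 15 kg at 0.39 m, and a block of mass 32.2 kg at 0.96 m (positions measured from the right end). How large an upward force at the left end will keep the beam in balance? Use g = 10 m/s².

F ≈ 341 N

About the right end:
Beam weight: 13.1 × 10 = 131 N down at 1.055 m → arm 1.055 m, τ = 131 × 1.055 = 138.2 N·m counterclockwise.
Sandbag: 12.9 × 10 = 129 N down at 1.659 m → arm 1.659 m, τ = 129 × 1.659 = 214 N·m counterclockwise.
Toolbox: 15 × 10 = 150 N down at 0.39 m → arm 0.39 m, τ = 150 × 0.39 = 58.5 N·m counterclockwise.
Block: 32.2 × 10 = 322 N down at 0.96 m → arm 0.96 m, τ = 322 × 0.96 = 309.1 N·m counterclockwise.
Net moment of the loads = 719.8 N·m counterclockwise.
The upward force F acts at the left end, arm 2.11 m, giving F × 2.11 clockwise.
For rotational equilibrium, F × 2.11 = 719.8, so F = 719.8 / 2.11 = 341 N.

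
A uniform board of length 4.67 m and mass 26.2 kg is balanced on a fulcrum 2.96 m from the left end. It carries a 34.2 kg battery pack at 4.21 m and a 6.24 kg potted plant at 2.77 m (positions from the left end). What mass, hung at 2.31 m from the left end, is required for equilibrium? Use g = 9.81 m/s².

Take moments about the fulcrum (at 2.96 m from the left end).
Beam weight: 26.2 × 9.81 = 257 N down at 2.335 m → arm 0.625 m, τ = 257 × 0.625 = 160.6 N·m counterclockwise.
Battery pack: 34.2 × 9.81 = 335.5 N down at 4.21 m → arm 1.25 m, τ = 335.5 × 1.25 = 419.4 N·m clockwise.
Potted plant: 6.24 × 9.81 = 61.21 N down at 2.77 m → arm 0.19 m, τ = 61.21 × 0.19 = 11.63 N·m counterclockwise.
Net moment of known loads = 247.2 N·m clockwise.
An unknown mass m at 2.31 m has arm 0.65 m; its moment is m·g·0.65 counterclockwise.
Balancing moments: m × 9.81 × 0.65 = 247.2, giving m = 247.2 / (9.81 × 0.65) = 38.8 kg.

m ≈ 38.8 kg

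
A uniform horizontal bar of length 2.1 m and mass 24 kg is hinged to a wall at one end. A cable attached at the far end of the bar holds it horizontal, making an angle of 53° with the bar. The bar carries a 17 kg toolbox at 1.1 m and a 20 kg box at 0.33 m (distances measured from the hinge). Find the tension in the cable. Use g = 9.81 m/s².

T ≈ 295 N

Choose the hinge as the axis so the unknown hinge reaction has zero arm there.
Beam weight: 24 × 9.81 = 235.4 N down at 1.05 m → arm 1.05 m, τ = 235.4 × 1.05 = 247.2 N·m clockwise.
Toolbox: 17 × 9.81 = 166.8 N down at 1.1 m → arm 1.1 m, τ = 166.8 × 1.1 = 183.5 N·m clockwise.
Box: 20 × 9.81 = 196.2 N down at 0.33 m → arm 0.33 m, τ = 196.2 × 0.33 = 64.75 N·m clockwise.
Total clockwise load moment = 495.4 N·m.
The cable tension T acts at 2.1 m; only its component perpendicular to the bar, T sinθ, produces torque. sin 53° = 0.7986.
Setting net torque to zero: T × 2.1 × 0.7986 = 495.4 → T = 495.4 / 1.677 = 295 N.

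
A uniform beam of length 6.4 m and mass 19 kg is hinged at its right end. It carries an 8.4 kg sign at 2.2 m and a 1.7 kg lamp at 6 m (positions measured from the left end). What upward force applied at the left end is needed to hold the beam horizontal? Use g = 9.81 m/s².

Taking torques about the right end:
Beam weight: 19 × 9.81 = 186.4 N down at 3.2 m → arm 3.2 m, τ = 186.4 × 3.2 = 596.5 N·m counterclockwise.
Sign: 8.4 × 9.81 = 82.4 N down at 2.2 m → arm 4.2 m, τ = 82.4 × 4.2 = 346.1 N·m counterclockwise.
Lamp: 1.7 × 9.81 = 16.68 N down at 6 m → arm 0.4 m, τ = 16.68 × 0.4 = 6.672 N·m counterclockwise.
Net moment of the loads = 949.3 N·m counterclockwise.
The upward force F acts at the left end, arm 6.4 m, giving F × 6.4 clockwise.
For rotational equilibrium, F × 6.4 = 949.3, so F = 949.3 / 6.4 = 148 N.

F ≈ 148 N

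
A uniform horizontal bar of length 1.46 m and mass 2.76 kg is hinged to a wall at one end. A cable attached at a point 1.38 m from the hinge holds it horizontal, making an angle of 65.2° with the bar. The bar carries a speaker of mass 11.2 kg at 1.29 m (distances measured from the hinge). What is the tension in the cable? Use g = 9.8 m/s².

Choose the hinge as the axis so the unknown hinge reaction has zero arm there.
Beam weight: 2.76 × 9.8 = 27.05 N down at 0.73 m → arm 0.73 m, τ = 27.05 × 0.73 = 19.75 N·m clockwise.
Speaker: 11.2 × 9.8 = 109.8 N down at 1.29 m → arm 1.29 m, τ = 109.8 × 1.29 = 141.6 N·m clockwise.
Total clockwise load moment = 161.3 N·m.
The cable tension T acts at 1.38 m; only its component perpendicular to the bar, T sinθ, produces torque. sin 65.2° = 0.9078.
Setting net torque to zero: T × 1.38 × 0.9078 = 161.3 → T = 161.3 / 1.253 = 129 N.

T ≈ 129 N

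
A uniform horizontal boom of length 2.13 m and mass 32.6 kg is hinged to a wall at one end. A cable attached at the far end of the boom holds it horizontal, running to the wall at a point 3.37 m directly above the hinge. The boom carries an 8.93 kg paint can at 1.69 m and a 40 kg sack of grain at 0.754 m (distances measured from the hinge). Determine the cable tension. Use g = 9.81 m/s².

Taking torques about the hinge:
Beam weight: 32.6 × 9.81 = 319.8 N down at 1.065 m → arm 1.065 m, τ = 319.8 × 1.065 = 340.6 N·m clockwise.
Paint can: 8.93 × 9.81 = 87.6 N down at 1.69 m → arm 1.69 m, τ = 87.6 × 1.69 = 148 N·m clockwise.
Sack of grain: 40 × 9.81 = 392.4 N down at 0.754 m → arm 0.754 m, τ = 392.4 × 0.754 = 295.9 N·m clockwise.
Total clockwise load moment = 784.5 N·m.
The cable tension T acts at 2.13 m; only its component perpendicular to the boom, T sinθ, produces torque. sinθ = h/√(h²+d²) = 3.37/√(3.37²+2.13²) = 0.8453.
Balancing moments: T × 2.13 × 0.8453 = 784.5, giving T = 784.5 / 1.8 = 436 N.

T ≈ 436 N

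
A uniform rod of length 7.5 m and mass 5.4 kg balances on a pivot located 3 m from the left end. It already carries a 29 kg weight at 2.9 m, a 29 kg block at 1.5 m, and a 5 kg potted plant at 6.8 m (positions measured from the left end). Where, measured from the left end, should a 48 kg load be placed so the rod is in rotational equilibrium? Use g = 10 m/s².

Choose the pivot (at 3 m from the left end) as the axis so the support reaction has zero arm there.
Beam weight: 5.4 × 10 = 54 N down at 3.75 m → arm 0.75 m, τ = 54 × 0.75 = 40.5 N·m clockwise.
Weight: 29 × 10 = 290 N down at 2.9 m → arm 0.1 m, τ = 290 × 0.1 = 29 N·m counterclockwise.
Block: 29 × 10 = 290 N down at 1.5 m → arm 1.5 m, τ = 290 × 1.5 = 435 N·m counterclockwise.
Potted plant: 5 × 10 = 50 N down at 6.8 m → arm 3.8 m, τ = 50 × 3.8 = 190 N·m clockwise.
Net moment of existing loads = 233.5 N·m counterclockwise.
The load weighs 48 × 10 = 480 N and must supply an equal clockwise moment, so its lever arm about the pivot is 233.5 / 480 = 0.486 m.
That puts it at 3 + 0.486 = 3.49 m from the left end.

x ≈ 3.49 m from the left end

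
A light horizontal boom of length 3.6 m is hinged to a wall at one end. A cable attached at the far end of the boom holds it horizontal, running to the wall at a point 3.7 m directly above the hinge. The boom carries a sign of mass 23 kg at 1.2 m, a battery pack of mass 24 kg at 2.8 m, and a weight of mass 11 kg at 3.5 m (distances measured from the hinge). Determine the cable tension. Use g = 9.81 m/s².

T ≈ 507 N

Choose the hinge as the axis so the unknown hinge reaction has zero arm there.
Sign: 23 × 9.81 = 225.6 N down at 1.2 m → arm 1.2 m, τ = 225.6 × 1.2 = 270.7 N·m clockwise.
Battery pack: 24 × 9.81 = 235.4 N down at 2.8 m → arm 2.8 m, τ = 235.4 × 2.8 = 659.1 N·m clockwise.
Weight: 11 × 9.81 = 107.9 N down at 3.5 m → arm 3.5 m, τ = 107.9 × 3.5 = 377.7 N·m clockwise.
Total clockwise load moment = 1308 N·m.
The cable tension T acts at 3.6 m; only its component perpendicular to the boom, T sinθ, produces torque. sinθ = h/√(h²+d²) = 3.7/√(3.7²+3.6²) = 0.7167.
Στ = 0 ⇒ T × 3.6 × 0.7167 = 1308 ⇒ T = 1308 / 2.58 = 507 N.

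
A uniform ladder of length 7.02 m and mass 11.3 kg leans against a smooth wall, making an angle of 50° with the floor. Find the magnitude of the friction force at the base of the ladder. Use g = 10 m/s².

Taking torques about the foot of the ladder:
Ladder weight 11.3×10 = 113 N acts at 3.51 m along the ladder; its horizontal arm is 3.51·cos50° = 2.256 m → τ = 254.9 N·m clockwise.
Wall normal N acts horizontally at the top; its moment arm is the height L sinθ = 7.02·sin50° = 5.378 m, counterclockwise.
For rotational equilibrium, N × 5.378 = 254.9, so N = 47.4 N.
ΣFx = 0: friction at the foot balances the wall's push, so f = N_wall = 47.4 N.

f ≈ 47.4 N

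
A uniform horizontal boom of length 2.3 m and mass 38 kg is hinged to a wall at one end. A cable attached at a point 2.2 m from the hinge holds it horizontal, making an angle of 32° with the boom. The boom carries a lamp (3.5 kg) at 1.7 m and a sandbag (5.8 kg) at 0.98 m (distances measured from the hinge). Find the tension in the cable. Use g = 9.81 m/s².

About the hinge:
Beam weight: 38 × 9.81 = 372.8 N down at 1.15 m → arm 1.15 m, τ = 372.8 × 1.15 = 428.7 N·m clockwise.
Lamp: 3.5 × 9.81 = 34.34 N down at 1.7 m → arm 1.7 m, τ = 34.34 × 1.7 = 58.38 N·m clockwise.
Sandbag: 5.8 × 9.81 = 56.9 N down at 0.98 m → arm 0.98 m, τ = 56.9 × 0.98 = 55.76 N·m clockwise.
Total clockwise load moment = 542.8 N·m.
The cable tension T acts at 2.2 m; only its component perpendicular to the boom, T sinθ, produces torque. sin 32° = 0.5299.
For rotational equilibrium, T × 2.2 × 0.5299 = 542.8, so T = 542.8 / 1.166 = 466 N.

T ≈ 466 N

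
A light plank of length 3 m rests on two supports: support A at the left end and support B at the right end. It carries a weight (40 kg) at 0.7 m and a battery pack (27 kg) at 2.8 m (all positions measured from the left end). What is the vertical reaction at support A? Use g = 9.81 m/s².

R_A ≈ 318 N

About support B:
Weight: 40 × 9.81 = 392.4 N down at 0.7 m → arm 2.3 m, τ = 392.4 × 2.3 = 902.5 N·m counterclockwise.
Battery pack: 27 × 9.81 = 264.9 N down at 2.8 m → arm 0.2 m, τ = 264.9 × 0.2 = 52.98 N·m counterclockwise.
Net load moment about support B = 955.5 N·m counterclockwise.
Reaction R at support A is upward at 0 m, arm 3 m → moment R × 3 clockwise.
Setting net torque to zero: R × 3 = 955.5 → R = 318 N.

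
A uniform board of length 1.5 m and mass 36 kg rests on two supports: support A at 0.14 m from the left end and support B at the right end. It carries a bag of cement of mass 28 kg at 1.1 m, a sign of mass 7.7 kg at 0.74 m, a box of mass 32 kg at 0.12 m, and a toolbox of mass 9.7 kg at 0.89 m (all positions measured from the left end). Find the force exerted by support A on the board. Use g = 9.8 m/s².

R_A ≈ 678 N

About support B:
Beam weight: 36 × 9.8 = 352.8 N down at 0.75 m → arm 0.75 m, τ = 352.8 × 0.75 = 264.6 N·m counterclockwise.
Bag of cement: 28 × 9.8 = 274.4 N down at 1.1 m → arm 0.4 m, τ = 274.4 × 0.4 = 109.8 N·m counterclockwise.
Sign: 7.7 × 9.8 = 75.46 N down at 0.74 m → arm 0.76 m, τ = 75.46 × 0.76 = 57.35 N·m counterclockwise.
Box: 32 × 9.8 = 313.6 N down at 0.12 m → arm 1.38 m, τ = 313.6 × 1.38 = 432.8 N·m counterclockwise.
Toolbox: 9.7 × 9.8 = 95.06 N down at 0.89 m → arm 0.61 m, τ = 95.06 × 0.61 = 57.99 N·m counterclockwise.
Net load moment about support B = 922.5 N·m counterclockwise.
Reaction R at support A is upward at 0.14 m, arm 1.36 m → moment R × 1.36 clockwise.
Balancing moments: R × 1.36 = 922.5, giving R = 678 N.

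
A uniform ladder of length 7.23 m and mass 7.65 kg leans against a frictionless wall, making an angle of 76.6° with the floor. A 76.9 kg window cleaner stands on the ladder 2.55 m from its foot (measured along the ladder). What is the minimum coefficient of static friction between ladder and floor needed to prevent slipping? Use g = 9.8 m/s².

μ_min ≈ 0.0872

About the foot of the ladder:
Ladder weight 7.65×9.8 = 74.97 N acts at 3.615 m along the ladder; its horizontal arm is 3.615·cos76.6° = 0.8378 m → τ = 62.81 N·m clockwise.
Window cleaner: 76.9×9.8 = 753.6 N at 2.55 m → arm 0.591 m → τ = 445.4 N·m clockwise.
Wall normal N acts horizontally at the top; its moment arm is the height L sinθ = 7.23·sin76.6° = 7.033 m, counterclockwise.
Balancing moments: N × 7.033 = 508.2, giving N = 72.26 N.
ΣFx = 0 ⇒ f = N_wall = 72.26 N. ΣFy = 0 ⇒ N_floor = 828.6 N.
μ_min = f / N_floor = 72.26 / 828.6 = 0.0872.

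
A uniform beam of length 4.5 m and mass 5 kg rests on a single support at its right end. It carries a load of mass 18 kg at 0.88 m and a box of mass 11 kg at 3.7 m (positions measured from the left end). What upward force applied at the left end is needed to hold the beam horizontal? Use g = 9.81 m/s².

Taking torques about the right end:
Beam weight: 5 × 9.81 = 49.05 N down at 2.25 m → arm 2.25 m, τ = 49.05 × 2.25 = 110.4 N·m counterclockwise.
Load: 18 × 9.81 = 176.6 N down at 0.88 m → arm 3.62 m, τ = 176.6 × 3.62 = 639.3 N·m counterclockwise.
Box: 11 × 9.81 = 107.9 N down at 3.7 m → arm 0.8 m, τ = 107.9 × 0.8 = 86.32 N·m counterclockwise.
Net moment of the loads = 836 N·m counterclockwise.
The upward force F acts at the left end, arm 4.5 m, giving F × 4.5 clockwise.
For rotational equilibrium, F × 4.5 = 836, so F = 836 / 4.5 = 186 N.

F ≈ 186 N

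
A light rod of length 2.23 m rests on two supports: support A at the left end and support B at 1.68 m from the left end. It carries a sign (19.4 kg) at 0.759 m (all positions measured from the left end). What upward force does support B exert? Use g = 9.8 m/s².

Sum moments about support A (its reaction then has zero moment arm).
Sign: 19.4 × 9.8 = 190.1 N down at 0.759 m → arm 0.759 m, τ = 190.1 × 0.759 = 144.3 N·m clockwise.
Net load moment about support A = 144.3 N·m clockwise.
Reaction R at support B is upward at 1.68 m, arm 1.68 m → moment R × 1.68 counterclockwise.
For rotational equilibrium, R × 1.68 = 144.3, so R = 85.9 N.

R_B ≈ 85.9 N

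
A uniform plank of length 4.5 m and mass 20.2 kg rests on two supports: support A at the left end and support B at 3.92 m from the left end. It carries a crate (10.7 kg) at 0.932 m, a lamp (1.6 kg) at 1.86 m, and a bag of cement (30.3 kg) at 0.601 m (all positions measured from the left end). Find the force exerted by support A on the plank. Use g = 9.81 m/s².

Sum moments about support B (its reaction then has zero moment arm).
Beam weight: 20.2 × 9.81 = 198.2 N down at 2.25 m → arm 1.67 m, τ = 198.2 × 1.67 = 331 N·m counterclockwise.
Crate: 10.7 × 9.81 = 105 N down at 0.932 m → arm 2.988 m, τ = 105 × 2.988 = 313.7 N·m counterclockwise.
Lamp: 1.6 × 9.81 = 15.7 N down at 1.86 m → arm 2.06 m, τ = 15.7 × 2.06 = 32.34 N·m counterclockwise.
Bag of cement: 30.3 × 9.81 = 297.2 N down at 0.601 m → arm 3.319 m, τ = 297.2 × 3.319 = 986.4 N·m counterclockwise.
Net load moment about support B = 1663 N·m counterclockwise.
Reaction R at support A is upward at 0 m, arm 3.92 m → moment R × 3.92 clockwise.
Balancing moments: R × 3.92 = 1663, giving R = 424 N.

R_A ≈ 424 N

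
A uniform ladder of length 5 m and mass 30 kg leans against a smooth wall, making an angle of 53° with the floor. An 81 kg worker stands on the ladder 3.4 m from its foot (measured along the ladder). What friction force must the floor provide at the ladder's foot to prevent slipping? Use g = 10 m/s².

f ≈ 528 N

Sum moments about the foot of the ladder (the floor normal and friction both act there and drop out).
Ladder weight 30×10 = 300 N acts at 2.5 m along the ladder; its horizontal arm is 2.5·cos53° = 1.505 m → τ = 451.5 N·m clockwise.
Worker: 81×10 = 810 N at 3.4 m → arm 2.046 m → τ = 1657 N·m clockwise.
Wall normal N acts horizontally at the top; its moment arm is the height L sinθ = 5·sin53° = 3.993 m, counterclockwise.
Στ = 0 ⇒ N × 3.993 = 2108 ⇒ N = 528 N.
ΣFx = 0: friction at the foot balances the wall's push, so f = N_wall = 528 N.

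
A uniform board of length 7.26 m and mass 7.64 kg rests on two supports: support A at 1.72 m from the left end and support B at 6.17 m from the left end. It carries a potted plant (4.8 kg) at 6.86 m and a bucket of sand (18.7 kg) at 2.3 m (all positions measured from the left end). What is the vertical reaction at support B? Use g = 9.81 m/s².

About support A:
Beam weight: 7.64 × 9.81 = 74.95 N down at 3.63 m → arm 1.91 m, τ = 74.95 × 1.91 = 143.2 N·m clockwise.
Potted plant: 4.8 × 9.81 = 47.09 N down at 6.86 m → arm 5.14 m, τ = 47.09 × 5.14 = 242 N·m clockwise.
Bucket of sand: 18.7 × 9.81 = 183.4 N down at 2.3 m → arm 0.58 m, τ = 183.4 × 0.58 = 106.4 N·m clockwise.
Net load moment about support A = 491.6 N·m clockwise.
Reaction R at support B is upward at 6.17 m, arm 4.45 m → moment R × 4.45 counterclockwise.
Setting net torque to zero: R × 4.45 = 491.6 → R = 110 N.

R_B ≈ 110 N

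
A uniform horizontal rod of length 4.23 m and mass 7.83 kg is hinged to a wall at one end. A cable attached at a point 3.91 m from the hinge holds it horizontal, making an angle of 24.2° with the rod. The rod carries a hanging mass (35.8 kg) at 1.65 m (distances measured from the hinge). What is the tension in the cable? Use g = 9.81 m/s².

T ≈ 463 N

About the hinge:
Beam weight: 7.83 × 9.81 = 76.81 N down at 2.115 m → arm 2.115 m, τ = 76.81 × 2.115 = 162.5 N·m clockwise.
Hanging mass: 35.8 × 9.81 = 351.2 N down at 1.65 m → arm 1.65 m, τ = 351.2 × 1.65 = 579.5 N·m clockwise.
Total clockwise load moment = 742 N·m.
The cable tension T acts at 3.91 m; only its component perpendicular to the rod, T sinθ, produces torque. sin 24.2° = 0.4099.
Στ = 0 ⇒ T × 3.91 × 0.4099 = 742 ⇒ T = 742 / 1.603 = 463 N.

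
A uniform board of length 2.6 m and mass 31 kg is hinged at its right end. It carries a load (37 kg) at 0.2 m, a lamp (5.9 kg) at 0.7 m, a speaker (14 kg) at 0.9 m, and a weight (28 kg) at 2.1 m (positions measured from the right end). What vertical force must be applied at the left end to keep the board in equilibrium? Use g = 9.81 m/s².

F ≈ 465 N

About the right end:
Beam weight: 31 × 9.81 = 304.1 N down at 1.3 m → arm 1.3 m, τ = 304.1 × 1.3 = 395.3 N·m counterclockwise.
Load: 37 × 9.81 = 363 N down at 0.2 m → arm 0.2 m, τ = 363 × 0.2 = 72.6 N·m counterclockwise.
Lamp: 5.9 × 9.81 = 57.88 N down at 0.7 m → arm 0.7 m, τ = 57.88 × 0.7 = 40.52 N·m counterclockwise.
Speaker: 14 × 9.81 = 137.3 N down at 0.9 m → arm 0.9 m, τ = 137.3 × 0.9 = 123.6 N·m counterclockwise.
Weight: 28 × 9.81 = 274.7 N down at 2.1 m → arm 2.1 m, τ = 274.7 × 2.1 = 576.9 N·m counterclockwise.
Net moment of the loads = 1209 N·m counterclockwise.
The upward force F acts at the left end, arm 2.6 m, giving F × 2.6 clockwise.
Balancing moments: F × 2.6 = 1209, giving F = 1209 / 2.6 = 465 N.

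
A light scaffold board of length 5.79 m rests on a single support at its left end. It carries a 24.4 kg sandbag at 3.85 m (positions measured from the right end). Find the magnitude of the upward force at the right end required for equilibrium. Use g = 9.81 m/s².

F ≈ 80.2 N

Sum moments about the left end (the unknown pivot reaction has zero arm there).
Sandbag: 24.4 × 9.81 = 239.4 N down at 3.85 m → arm 1.94 m, τ = 239.4 × 1.94 = 464.4 N·m clockwise.
Net moment of the loads = 464.4 N·m clockwise.
The upward force F acts at the right end, arm 5.79 m, giving F × 5.79 counterclockwise.
Balancing moments: F × 5.79 = 464.4, giving F = 464.4 / 5.79 = 80.2 N.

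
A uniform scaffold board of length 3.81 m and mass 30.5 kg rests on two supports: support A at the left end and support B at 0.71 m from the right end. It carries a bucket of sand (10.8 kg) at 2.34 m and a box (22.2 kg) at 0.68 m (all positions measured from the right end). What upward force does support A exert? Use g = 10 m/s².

R_A ≈ 172 N

About support B:
Beam weight: 30.5 × 10 = 305 N down at 1.905 m → arm 1.195 m, τ = 305 × 1.195 = 364.5 N·m counterclockwise.
Bucket of sand: 10.8 × 10 = 108 N down at 2.34 m → arm 1.63 m, τ = 108 × 1.63 = 176 N·m counterclockwise.
Box: 22.2 × 10 = 222 N down at 0.68 m → arm 0.03 m, τ = 222 × 0.03 = 6.66 N·m clockwise.
Net load moment about support B = 533.8 N·m counterclockwise.
Reaction R at support A is upward at 3.81 m, arm 3.1 m → moment R × 3.1 clockwise.
Balancing moments: R × 3.1 = 533.8, giving R = 172 N.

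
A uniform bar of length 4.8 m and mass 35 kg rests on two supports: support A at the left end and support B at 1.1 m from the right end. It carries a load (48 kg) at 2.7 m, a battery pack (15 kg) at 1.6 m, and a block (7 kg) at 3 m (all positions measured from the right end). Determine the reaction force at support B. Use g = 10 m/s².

Taking torques about support A:
Beam weight: 35 × 10 = 350 N down at 2.4 m → arm 2.4 m, τ = 350 × 2.4 = 840 N·m clockwise.
Load: 48 × 10 = 480 N down at 2.7 m → arm 2.1 m, τ = 480 × 2.1 = 1008 N·m clockwise.
Battery pack: 15 × 10 = 150 N down at 1.6 m → arm 3.2 m, τ = 150 × 3.2 = 480 N·m clockwise.
Block: 7 × 10 = 70 N down at 3 m → arm 1.8 m, τ = 70 × 1.8 = 126 N·m clockwise.
Net load moment about support A = 2454 N·m clockwise.
Reaction R at support B is upward at 1.1 m, arm 3.7 m → moment R × 3.7 counterclockwise.
Balancing moments: R × 3.7 = 2454, giving R = 663 N.

R_B ≈ 663 N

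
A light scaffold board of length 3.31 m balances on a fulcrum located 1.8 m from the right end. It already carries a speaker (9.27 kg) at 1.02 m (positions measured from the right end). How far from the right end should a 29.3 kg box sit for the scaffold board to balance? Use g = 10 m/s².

x ≈ 2.05 m from the right end

Taking torques about the fulcrum (at 1.8 m from the right end):
Speaker: 9.27 × 10 = 92.7 N down at 1.02 m → arm 0.78 m, τ = 92.7 × 0.78 = 72.31 N·m clockwise.
Net moment of existing loads = 72.31 N·m clockwise.
The box weighs 29.3 × 10 = 293 N and must supply an equal counterclockwise moment, so its lever arm about the fulcrum is 72.31 / 293 = 0.247 m.
That puts it at 1.8 + 0.247 = 2.05 m from the right end.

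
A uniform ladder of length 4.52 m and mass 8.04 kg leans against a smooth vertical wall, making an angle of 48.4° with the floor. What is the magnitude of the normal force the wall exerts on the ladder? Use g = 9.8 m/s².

Take moments about the foot of the ladder.
Ladder weight 8.04×9.8 = 78.79 N acts at 2.26 m along the ladder; its horizontal arm is 2.26·cos48.4° = 1.5 m → τ = 118.2 N·m clockwise.
Wall normal N acts horizontally at the top; its moment arm is the height L sinθ = 4.52·sin48.4° = 3.38 m, counterclockwise.
Στ = 0 ⇒ N × 3.38 = 118.2 ⇒ N = 35 N.

N_wall ≈ 35 N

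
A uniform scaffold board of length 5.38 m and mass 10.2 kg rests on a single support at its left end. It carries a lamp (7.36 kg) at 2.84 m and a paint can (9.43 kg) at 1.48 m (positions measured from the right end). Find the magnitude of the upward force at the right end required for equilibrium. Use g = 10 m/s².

F ≈ 154 N

Choose the left end as the axis so the unknown pivot reaction has zero arm there.
Beam weight: 10.2 × 10 = 102 N down at 2.69 m → arm 2.69 m, τ = 102 × 2.69 = 274.4 N·m clockwise.
Lamp: 7.36 × 10 = 73.6 N down at 2.84 m → arm 2.54 m, τ = 73.6 × 2.54 = 186.9 N·m clockwise.
Paint can: 9.43 × 10 = 94.3 N down at 1.48 m → arm 3.9 m, τ = 94.3 × 3.9 = 367.8 N·m clockwise.
Net moment of the loads = 829.1 N·m clockwise.
The upward force F acts at the right end, arm 5.38 m, giving F × 5.38 counterclockwise.
Στ = 0 ⇒ F × 5.38 = 829.1 ⇒ F = 829.1 / 5.38 = 154 N.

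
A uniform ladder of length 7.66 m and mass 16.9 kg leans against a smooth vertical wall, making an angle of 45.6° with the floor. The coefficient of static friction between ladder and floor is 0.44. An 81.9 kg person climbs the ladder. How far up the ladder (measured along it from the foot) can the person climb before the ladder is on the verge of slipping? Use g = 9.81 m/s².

About the foot of the ladder:
Ladder weight 16.9×9.81 = 165.8 N acts at 3.83 m along the ladder; its horizontal arm is 3.83·cos45.6° = 2.68 m → τ = 444.3 N·m clockwise.
Person weight 81.9×9.81 = 803.4 N at distance d → arm d·cos45.6° → τ = 803.4·d·0.6997 clockwise.
Wall normal N at the top has arm L sinθ = 5.473 m counterclockwise, so Στ = 0 gives N·5.473 = 444.3 + 562.1·d.
ΣFy = 0 ⇒ N_floor = 969.2 N, so the maximum friction is μ_s·N_floor = 0.44×969.2 = 426.4 N. ΣFx = 0 ⇒ N_wall = f, so at the slipping point N = 426.4 N.
Substituting: 426.4×5.473 = 444.3 + 562.1·d ⇒ d = (2334 − 444.3) / 562.1 = 3.36 m.

d ≈ 3.36 m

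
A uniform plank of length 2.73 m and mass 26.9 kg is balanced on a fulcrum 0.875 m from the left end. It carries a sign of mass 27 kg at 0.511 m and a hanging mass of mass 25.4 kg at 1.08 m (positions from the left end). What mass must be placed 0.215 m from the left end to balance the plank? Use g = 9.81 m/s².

m ≈ 13 kg

About the fulcrum (at 0.875 m from the left end):
Beam weight: 26.9 × 9.81 = 263.9 N down at 1.365 m → arm 0.49 m, τ = 263.9 × 0.49 = 129.3 N·m clockwise.
Sign: 27 × 9.81 = 264.9 N down at 0.511 m → arm 0.364 m, τ = 264.9 × 0.364 = 96.42 N·m counterclockwise.
Hanging mass: 25.4 × 9.81 = 249.2 N down at 1.08 m → arm 0.205 m, τ = 249.2 × 0.205 = 51.09 N·m clockwise.
Net moment of known loads = 83.97 N·m clockwise.
An unknown mass m at 0.215 m has arm 0.66 m; its moment is m·g·0.66 counterclockwise.
Στ = 0 ⇒ m × 9.81 × 0.66 = 83.97 ⇒ m = 83.97 / (9.81 × 0.66) = 13 kg.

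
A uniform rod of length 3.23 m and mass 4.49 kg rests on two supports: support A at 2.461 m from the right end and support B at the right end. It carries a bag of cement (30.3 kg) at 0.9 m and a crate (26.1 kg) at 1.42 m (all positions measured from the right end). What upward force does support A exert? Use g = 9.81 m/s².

R_A ≈ 285 N

About support B:
Beam weight: 4.49 × 9.81 = 44.05 N down at 1.615 m → arm 1.615 m, τ = 44.05 × 1.615 = 71.14 N·m counterclockwise.
Bag of cement: 30.3 × 9.81 = 297.2 N down at 0.9 m → arm 0.9 m, τ = 297.2 × 0.9 = 267.5 N·m counterclockwise.
Crate: 26.1 × 9.81 = 256 N down at 1.42 m → arm 1.42 m, τ = 256 × 1.42 = 363.5 N·m counterclockwise.
Net load moment about support B = 702.1 N·m counterclockwise.
Reaction R at support A is upward at 2.461 m, arm 2.461 m → moment R × 2.461 clockwise.
Balancing moments: R × 2.461 = 702.1, giving R = 285 N.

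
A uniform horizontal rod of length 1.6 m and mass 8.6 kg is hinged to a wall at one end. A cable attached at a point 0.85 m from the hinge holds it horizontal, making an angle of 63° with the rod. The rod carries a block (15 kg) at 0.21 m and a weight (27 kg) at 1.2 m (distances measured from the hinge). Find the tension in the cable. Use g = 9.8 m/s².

Choose the hinge as the axis so the unknown hinge reaction has zero arm there.
Beam weight: 8.6 × 9.8 = 84.28 N down at 0.8 m → arm 0.8 m, τ = 84.28 × 0.8 = 67.42 N·m clockwise.
Block: 15 × 9.8 = 147 N down at 0.21 m → arm 0.21 m, τ = 147 × 0.21 = 30.87 N·m clockwise.
Weight: 27 × 9.8 = 264.6 N down at 1.2 m → arm 1.2 m, τ = 264.6 × 1.2 = 317.5 N·m clockwise.
Total clockwise load moment = 415.8 N·m.
The cable tension T acts at 0.85 m; only its component perpendicular to the rod, T sinθ, produces torque. sin 63° = 0.891.
Balancing moments: T × 0.85 × 0.891 = 415.8, giving T = 415.8 / 0.7573 = 549 N.

T ≈ 549 N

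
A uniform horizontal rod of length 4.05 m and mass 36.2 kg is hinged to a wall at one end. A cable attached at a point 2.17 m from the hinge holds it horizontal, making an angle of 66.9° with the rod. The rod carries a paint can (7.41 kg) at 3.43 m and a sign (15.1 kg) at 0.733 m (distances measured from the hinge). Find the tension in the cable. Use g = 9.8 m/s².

T ≈ 539 N

Taking torques about the hinge:
Beam weight: 36.2 × 9.8 = 354.8 N down at 2.025 m → arm 2.025 m, τ = 354.8 × 2.025 = 718.5 N·m clockwise.
Paint can: 7.41 × 9.8 = 72.62 N down at 3.43 m → arm 3.43 m, τ = 72.62 × 3.43 = 249.1 N·m clockwise.
Sign: 15.1 × 9.8 = 148 N down at 0.733 m → arm 0.733 m, τ = 148 × 0.733 = 108.5 N·m clockwise.
Total clockwise load moment = 1076 N·m.
The cable tension T acts at 2.17 m; only its component perpendicular to the rod, T sinθ, produces torque. sin 66.9° = 0.9198.
For rotational equilibrium, T × 2.17 × 0.9198 = 1076, so T = 1076 / 1.996 = 539 N.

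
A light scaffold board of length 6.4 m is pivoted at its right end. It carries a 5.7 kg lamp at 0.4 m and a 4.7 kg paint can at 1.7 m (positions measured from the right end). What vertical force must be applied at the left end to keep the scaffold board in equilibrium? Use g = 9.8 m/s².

F ≈ 15.7 N

Taking torques about the right end:
Lamp: 5.7 × 9.8 = 55.86 N down at 0.4 m → arm 0.4 m, τ = 55.86 × 0.4 = 22.34 N·m counterclockwise.
Paint can: 4.7 × 9.8 = 46.06 N down at 1.7 m → arm 1.7 m, τ = 46.06 × 1.7 = 78.3 N·m counterclockwise.
Net moment of the loads = 100.6 N·m counterclockwise.
The upward force F acts at the left end, arm 6.4 m, giving F × 6.4 clockwise.
Setting net torque to zero: F × 6.4 = 100.6 → F = 100.6 / 6.4 = 15.7 N.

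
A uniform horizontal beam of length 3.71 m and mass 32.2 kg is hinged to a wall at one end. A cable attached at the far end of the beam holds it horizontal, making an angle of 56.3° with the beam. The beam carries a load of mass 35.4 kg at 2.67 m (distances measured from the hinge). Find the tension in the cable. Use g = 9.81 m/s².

T ≈ 490 N

Sum moments about the hinge (the unknown hinge reaction has zero arm there).
Beam weight: 32.2 × 9.81 = 315.9 N down at 1.855 m → arm 1.855 m, τ = 315.9 × 1.855 = 586 N·m clockwise.
Load: 35.4 × 9.81 = 347.3 N down at 2.67 m → arm 2.67 m, τ = 347.3 × 2.67 = 927.3 N·m clockwise.
Total clockwise load moment = 1513 N·m.
The cable tension T acts at 3.71 m; only its component perpendicular to the beam, T sinθ, produces torque. sin 56.3° = 0.832.
Στ = 0 ⇒ T × 3.71 × 0.832 = 1513 ⇒ T = 1513 / 3.087 = 490 N.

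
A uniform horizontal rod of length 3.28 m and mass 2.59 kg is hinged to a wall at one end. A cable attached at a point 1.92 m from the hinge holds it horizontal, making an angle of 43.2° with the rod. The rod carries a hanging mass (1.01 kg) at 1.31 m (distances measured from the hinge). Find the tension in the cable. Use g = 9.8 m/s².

T ≈ 41.5 N

About the hinge:
Beam weight: 2.59 × 9.8 = 25.38 N down at 1.64 m → arm 1.64 m, τ = 25.38 × 1.64 = 41.62 N·m clockwise.
Hanging mass: 1.01 × 9.8 = 9.898 N down at 1.31 m → arm 1.31 m, τ = 9.898 × 1.31 = 12.97 N·m clockwise.
Total clockwise load moment = 54.59 N·m.
The cable tension T acts at 1.92 m; only its component perpendicular to the rod, T sinθ, produces torque. sin 43.2° = 0.6845.
Στ = 0 ⇒ T × 1.92 × 0.6845 = 54.59 ⇒ T = 54.59 / 1.314 = 41.5 N.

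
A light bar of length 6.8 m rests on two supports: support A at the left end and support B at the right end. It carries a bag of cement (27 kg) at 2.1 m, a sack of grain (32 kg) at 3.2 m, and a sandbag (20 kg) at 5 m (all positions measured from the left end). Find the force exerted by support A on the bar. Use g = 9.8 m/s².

R_A ≈ 401 N

Choose support B as the axis so its reaction then has zero moment arm.
Bag of cement: 27 × 9.8 = 264.6 N down at 2.1 m → arm 4.7 m, τ = 264.6 × 4.7 = 1244 N·m counterclockwise.
Sack of grain: 32 × 9.8 = 313.6 N down at 3.2 m → arm 3.6 m, τ = 313.6 × 3.6 = 1129 N·m counterclockwise.
Sandbag: 20 × 9.8 = 196 N down at 5 m → arm 1.8 m, τ = 196 × 1.8 = 352.8 N·m counterclockwise.
Net load moment about support B = 2726 N·m counterclockwise.
Reaction R at support A is upward at 0 m, arm 6.8 m → moment R × 6.8 clockwise.
For rotational equilibrium, R × 6.8 = 2726, so R = 401 N.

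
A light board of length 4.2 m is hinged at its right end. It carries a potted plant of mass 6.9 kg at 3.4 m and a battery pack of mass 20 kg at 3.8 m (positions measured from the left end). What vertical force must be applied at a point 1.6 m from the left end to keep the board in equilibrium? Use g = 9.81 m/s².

Choose the right end as the axis so the unknown pivot reaction has zero arm there.
Potted plant: 6.9 × 9.81 = 67.69 N down at 3.4 m → arm 0.8 m, τ = 67.69 × 0.8 = 54.15 N·m counterclockwise.
Battery pack: 20 × 9.81 = 196.2 N down at 3.8 m → arm 0.4 m, τ = 196.2 × 0.4 = 78.48 N·m counterclockwise.
Net moment of the loads = 132.6 N·m counterclockwise.
The upward force F acts at a point 1.6 m from the left end, arm 2.6 m, giving F × 2.6 clockwise.
Στ = 0 ⇒ F × 2.6 = 132.6 ⇒ F = 132.6 / 2.6 = 51 N.

F ≈ 51 N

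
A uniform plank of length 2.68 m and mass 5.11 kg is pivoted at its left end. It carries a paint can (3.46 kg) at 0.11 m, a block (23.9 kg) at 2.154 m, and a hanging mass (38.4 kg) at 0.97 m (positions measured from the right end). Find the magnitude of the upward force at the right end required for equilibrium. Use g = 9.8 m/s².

F ≈ 344 N

About the left end:
Beam weight: 5.11 × 9.8 = 50.08 N down at 1.34 m → arm 1.34 m, τ = 50.08 × 1.34 = 67.11 N·m clockwise.
Paint can: 3.46 × 9.8 = 33.91 N down at 0.11 m → arm 2.57 m, τ = 33.91 × 2.57 = 87.15 N·m clockwise.
Block: 23.9 × 9.8 = 234.2 N down at 2.154 m → arm 0.526 m, τ = 234.2 × 0.526 = 123.2 N·m clockwise.
Hanging mass: 38.4 × 9.8 = 376.3 N down at 0.97 m → arm 1.71 m, τ = 376.3 × 1.71 = 643.5 N·m clockwise.
Net moment of the loads = 921 N·m clockwise.
The upward force F acts at the right end, arm 2.68 m, giving F × 2.68 counterclockwise.
For rotational equilibrium, F × 2.68 = 921, so F = 921 / 2.68 = 344 N.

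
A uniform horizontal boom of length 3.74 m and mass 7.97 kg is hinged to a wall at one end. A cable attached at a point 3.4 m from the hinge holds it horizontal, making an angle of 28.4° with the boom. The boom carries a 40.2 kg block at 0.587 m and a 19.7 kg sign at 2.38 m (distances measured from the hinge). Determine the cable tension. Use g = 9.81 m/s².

T ≈ 518 N

Take moments about the hinge.
Beam weight: 7.97 × 9.81 = 78.19 N down at 1.87 m → arm 1.87 m, τ = 78.19 × 1.87 = 146.2 N·m clockwise.
Block: 40.2 × 9.81 = 394.4 N down at 0.587 m → arm 0.587 m, τ = 394.4 × 0.587 = 231.5 N·m clockwise.
Sign: 19.7 × 9.81 = 193.3 N down at 2.38 m → arm 2.38 m, τ = 193.3 × 2.38 = 460.1 N·m clockwise.
Total clockwise load moment = 837.8 N·m.
The cable tension T acts at 3.4 m; only its component perpendicular to the boom, T sinθ, produces torque. sin 28.4° = 0.4756.
Setting net torque to zero: T × 3.4 × 0.4756 = 837.8 → T = 837.8 / 1.617 = 518 N.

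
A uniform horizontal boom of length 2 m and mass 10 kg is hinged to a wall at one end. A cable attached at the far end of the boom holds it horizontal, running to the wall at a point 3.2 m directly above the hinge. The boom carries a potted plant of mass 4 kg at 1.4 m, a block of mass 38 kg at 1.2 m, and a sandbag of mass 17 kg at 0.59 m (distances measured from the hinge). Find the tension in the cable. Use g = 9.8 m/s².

T ≈ 412 N

About the hinge:
Beam weight: 10 × 9.8 = 98 N down at 1 m → arm 1 m, τ = 98 × 1 = 98 N·m clockwise.
Potted plant: 4 × 9.8 = 39.2 N down at 1.4 m → arm 1.4 m, τ = 39.2 × 1.4 = 54.88 N·m clockwise.
Block: 38 × 9.8 = 372.4 N down at 1.2 m → arm 1.2 m, τ = 372.4 × 1.2 = 446.9 N·m clockwise.
Sandbag: 17 × 9.8 = 166.6 N down at 0.59 m → arm 0.59 m, τ = 166.6 × 0.59 = 98.29 N·m clockwise.
Total clockwise load moment = 698.1 N·m.
The cable tension T acts at 2 m; only its component perpendicular to the boom, T sinθ, produces torque. sinθ = h/√(h²+d²) = 3.2/√(3.2²+2²) = 0.848.
Setting net torque to zero: T × 2 × 0.848 = 698.1 → T = 698.1 / 1.696 = 412 N.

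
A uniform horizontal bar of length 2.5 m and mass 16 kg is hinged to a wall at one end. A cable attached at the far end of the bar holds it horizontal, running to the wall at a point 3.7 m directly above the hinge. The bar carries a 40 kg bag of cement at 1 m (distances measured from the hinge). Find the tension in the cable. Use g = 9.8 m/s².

T ≈ 284 N

About the hinge:
Beam weight: 16 × 9.8 = 156.8 N down at 1.25 m → arm 1.25 m, τ = 156.8 × 1.25 = 196 N·m clockwise.
Bag of cement: 40 × 9.8 = 392 N down at 1 m → arm 1 m, τ = 392 × 1 = 392 N·m clockwise.
Total clockwise load moment = 588 N·m.
The cable tension T acts at 2.5 m; only its component perpendicular to the bar, T sinθ, produces torque. sinθ = h/√(h²+d²) = 3.7/√(3.7²+2.5²) = 0.8286.
Setting net torque to zero: T × 2.5 × 0.8286 = 588 → T = 588 / 2.071 = 284 N.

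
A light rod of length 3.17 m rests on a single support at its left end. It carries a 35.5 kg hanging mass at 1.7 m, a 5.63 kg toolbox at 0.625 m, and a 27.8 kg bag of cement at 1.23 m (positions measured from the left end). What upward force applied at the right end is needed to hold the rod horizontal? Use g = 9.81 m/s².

Take moments about the left end.
Hanging mass: 35.5 × 9.81 = 348.3 N down at 1.7 m → arm 1.7 m, τ = 348.3 × 1.7 = 592.1 N·m clockwise.
Toolbox: 5.63 × 9.81 = 55.23 N down at 0.625 m → arm 0.625 m, τ = 55.23 × 0.625 = 34.52 N·m clockwise.
Bag of cement: 27.8 × 9.81 = 272.7 N down at 1.23 m → arm 1.23 m, τ = 272.7 × 1.23 = 335.4 N·m clockwise.
Net moment of the loads = 962 N·m clockwise.
The upward force F acts at the right end, arm 3.17 m, giving F × 3.17 counterclockwise.
Setting net torque to zero: F × 3.17 = 962 → F = 962 / 3.17 = 303 N.

F ≈ 303 N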